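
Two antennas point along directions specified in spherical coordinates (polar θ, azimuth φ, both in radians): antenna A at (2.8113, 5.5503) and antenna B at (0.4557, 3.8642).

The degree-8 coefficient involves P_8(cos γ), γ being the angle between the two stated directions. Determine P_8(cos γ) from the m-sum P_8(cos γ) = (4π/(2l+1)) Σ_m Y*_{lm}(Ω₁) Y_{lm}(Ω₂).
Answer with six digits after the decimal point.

Summing Y*_{l m}(θ₁,φ₁)·Y_{l m}(θ₂,φ₂) over m ∈ [−8, 8]; prefactor 4π/(2·8+1) = 0.739198:
  m=-8: (0.000058, 0.000026) × (0.000636, 0.000349) = (0.000000, 0.000000)  (running Σ = (0.000000, 0.000000))
  m=-7: (-0.000299, -0.000673) × (-0.002007, -0.005569) = (-0.000003, 0.000003)  (running Σ = (-0.000003, 0.000003))
  m=-6: (-0.001686, 0.005174) × (-0.011163, 0.028214) = (-0.000127, -0.000105)  (running Σ = (-0.000130, -0.000102))
  m=-5: (0.024922, -0.014364) × (0.097671, -0.049791) = (0.001719, -0.002644)  (running Σ = (0.001589, -0.002746))
  m=-4: (-0.109008, -0.023240) × (-0.274053, -0.070317) = (0.028240, 0.014034)  (running Σ = (0.029829, 0.011288))
  m=-3: (0.181495, 0.250048) × (0.277808, 0.408674) = (-0.051767, 0.143638)  (running Σ = (-0.021939, 0.154926))
  m=-2: (0.058633, -0.556217) × (0.059481, -0.471153) = (-0.258576, -0.060709)  (running Σ = (-0.280514, 0.094216))
  m=-1: (-0.356685, 0.321062) × (0.012435, -0.010964) = (-0.000915, 0.007903)  (running Σ = (-0.281430, 0.102119))
  m=0: (-0.221556, -0.000000) × (-0.476224, 0.000000) = (0.105510, 0.000000)  (running Σ = (-0.175920, 0.102119))
  m=1: (0.356685, 0.321062) × (-0.012435, -0.010964) = (-0.000915, -0.007903)  (running Σ = (-0.176835, 0.094216))
  m=2: (0.058633, 0.556217) × (0.059481, 0.471153) = (-0.258576, 0.060709)  (running Σ = (-0.435411, 0.154926))
  m=3: (-0.181495, 0.250048) × (-0.277808, 0.408674) = (-0.051767, -0.143638)  (running Σ = (-0.487178, 0.011288))
  m=4: (-0.109008, 0.023240) × (-0.274053, 0.070317) = (0.028240, -0.014034)  (running Σ = (-0.458938, -0.002746))
  m=5: (-0.024922, -0.014364) × (-0.097671, -0.049791) = (0.001719, 0.002644)  (running Σ = (-0.457219, -0.000102))
  m=6: (-0.001686, -0.005174) × (-0.011163, -0.028214) = (-0.000127, 0.000105)  (running Σ = (-0.457346, 0.000003))
  m=7: (0.000299, -0.000673) × (0.002007, -0.005569) = (-0.000003, -0.000003)  (running Σ = (-0.457349, 0.000000))
  m=8: (0.000058, -0.000026) × (0.000636, -0.000349) = (0.000000, -0.000000)  (running Σ = (-0.457349, -0.000000))
Accumulated sum (-0.457349, -0.000000); after 4π/(2l+1) scaling, (-0.338072, -0.000000) ⇒ P_8 = -0.338072

-0.338072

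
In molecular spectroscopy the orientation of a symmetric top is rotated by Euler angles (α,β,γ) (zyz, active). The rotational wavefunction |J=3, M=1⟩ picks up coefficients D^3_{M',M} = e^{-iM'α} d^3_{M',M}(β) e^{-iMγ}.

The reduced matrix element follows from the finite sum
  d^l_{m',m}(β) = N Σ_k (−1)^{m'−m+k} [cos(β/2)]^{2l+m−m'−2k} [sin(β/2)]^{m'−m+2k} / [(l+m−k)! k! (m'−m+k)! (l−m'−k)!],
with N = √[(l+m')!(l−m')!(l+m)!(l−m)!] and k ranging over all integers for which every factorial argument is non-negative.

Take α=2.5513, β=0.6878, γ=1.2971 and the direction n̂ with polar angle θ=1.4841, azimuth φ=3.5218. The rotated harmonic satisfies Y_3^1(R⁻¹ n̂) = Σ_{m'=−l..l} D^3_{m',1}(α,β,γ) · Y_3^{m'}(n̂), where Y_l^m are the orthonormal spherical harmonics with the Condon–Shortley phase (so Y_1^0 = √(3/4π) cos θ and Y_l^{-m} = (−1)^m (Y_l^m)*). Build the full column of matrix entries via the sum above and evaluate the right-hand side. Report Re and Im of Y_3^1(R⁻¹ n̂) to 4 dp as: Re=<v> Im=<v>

Re=0.0290 Im=-0.0047

Need the full column D^3_{m',1} for m'=−3..3 at α=2.5513, β=0.6878, γ=1.2971.
cos(β/2)=0.941447, sin(β/2)=0.337161
d^3_{-3,1}: single k=4 term ⇒ +0.044360;  D = +0.044240+0.003263i
d^3_{-2,1}: k∈[3..4] ⇒ +0.202270 -0.012971 = +0.189298;  D = -0.149090-0.116645i
d^3_{-1,1}: k∈[2..4] ⇒ +0.535809 -0.091629 +0.001469 = +0.445649;  D = +0.138746+0.423501i
d^3_{0,1}: k∈[1..3] ⇒ +0.863789 -0.332363 +0.014209 = +0.545635;  D = +0.147481-0.525326i
d^3_{1,1}: k∈[0..2] ⇒ +0.696266 -0.714412 +0.068722 = +0.050575;  D = -0.038459+0.032844i
d^3_{2,1}: k∈[0..1] ⇒ -0.788528 +0.202270 = -0.586258;  D = -0.582283+0.068153i
d^3_{3,1}: single k=0 term ⇒ +0.345863;  D = -0.307767-0.157801i
Y_3^{m'}(θ=1.4841,φ=3.5218) and Σ D·Y over m':
  (+0.0442+0.0033i)·(-0.1720+0.3750i)  (-0.1491-0.1166i)·(+0.0636-0.0605i)  (+0.1387+0.4235i)·(+0.2878-0.1150i)  (+0.1475-0.5253i)·(-0.0957+0.0000i)  (-0.0385+0.0328i)·(-0.2878-0.1150i)  (-0.5823+0.0682i)·(+0.0636+0.0605i)  (-0.3078-0.1578i)·(+0.1720+0.3750i)
Y_3^1(R⁻¹ n̂) = +0.029016-0.004657i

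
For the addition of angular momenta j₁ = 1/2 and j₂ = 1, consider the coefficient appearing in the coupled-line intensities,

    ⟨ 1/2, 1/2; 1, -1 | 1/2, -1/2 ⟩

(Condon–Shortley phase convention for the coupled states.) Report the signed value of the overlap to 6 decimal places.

triangle: 1!*0!*1!/3! = 1/6
(j±m)!: 1!*0!*0!*2!*0!*1! = 2
prefactor² = (2J+1)*Δ*N² = 2/3
  k=0: +1/(0!*1!*0!*0!*0!*1!) = 1
Σ = 1  ⇒  CG² = 2/3*1² = 2/3
CG = +√(2/3) = +0.816497

+0.816497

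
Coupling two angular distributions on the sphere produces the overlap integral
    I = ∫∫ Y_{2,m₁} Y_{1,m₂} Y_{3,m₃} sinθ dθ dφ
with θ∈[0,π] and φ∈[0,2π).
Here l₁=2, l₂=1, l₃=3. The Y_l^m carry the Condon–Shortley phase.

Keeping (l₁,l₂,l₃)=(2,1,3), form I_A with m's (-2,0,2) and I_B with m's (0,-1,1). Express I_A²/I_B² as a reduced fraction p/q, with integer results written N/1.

5/6

l's match ⇒ only the (l;m) 3-j factors differ between A and B.
A: triangle coeff Δ(2,1,3) = 1/105; Σ_t [0,0]: t=0:+1/24 = 1/24; (3j)²=1/21 [(2 1 3; -2 0 2)], sign=-1
B: triangle coeff Δ(2,1,3) = 1/105; Σ_t [0,0]: t=0:+1/8 = 1/8; (3j)²=2/35 [(2 1 3; 0 -1 1)], sign=+1
I_A²/I_B² = (1/21)/(2/35) = 5/6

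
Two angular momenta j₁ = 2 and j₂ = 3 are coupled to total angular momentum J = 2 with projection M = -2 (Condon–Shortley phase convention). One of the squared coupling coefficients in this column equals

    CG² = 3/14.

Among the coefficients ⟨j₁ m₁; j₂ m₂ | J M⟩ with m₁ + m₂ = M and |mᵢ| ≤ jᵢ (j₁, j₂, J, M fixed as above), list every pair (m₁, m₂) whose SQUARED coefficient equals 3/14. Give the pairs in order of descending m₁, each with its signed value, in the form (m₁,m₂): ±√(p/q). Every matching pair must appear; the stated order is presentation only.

Admissible pairs with m₁+m₂ = M = -2: (-2,0), (-1,-1), (0,-2), (1,-3)
  (m₁,m₂)=(1,-3): CG² = 5/14, CG = +√(5/14)
  (m₁,m₂)=(0,-2): CG² = 5/14, CG = −√(5/14)
  (m₁,m₂)=(-1,-1): CG² = 3/14, CG = +√(3/14)   ← matches the target
  (m₁,m₂)=(-2,0): CG² = 1/14, CG = −√(1/14)
Pairs with CG² = 3/14: (-1,-1): +√(3/14)

(-1,-1): +√(3/14)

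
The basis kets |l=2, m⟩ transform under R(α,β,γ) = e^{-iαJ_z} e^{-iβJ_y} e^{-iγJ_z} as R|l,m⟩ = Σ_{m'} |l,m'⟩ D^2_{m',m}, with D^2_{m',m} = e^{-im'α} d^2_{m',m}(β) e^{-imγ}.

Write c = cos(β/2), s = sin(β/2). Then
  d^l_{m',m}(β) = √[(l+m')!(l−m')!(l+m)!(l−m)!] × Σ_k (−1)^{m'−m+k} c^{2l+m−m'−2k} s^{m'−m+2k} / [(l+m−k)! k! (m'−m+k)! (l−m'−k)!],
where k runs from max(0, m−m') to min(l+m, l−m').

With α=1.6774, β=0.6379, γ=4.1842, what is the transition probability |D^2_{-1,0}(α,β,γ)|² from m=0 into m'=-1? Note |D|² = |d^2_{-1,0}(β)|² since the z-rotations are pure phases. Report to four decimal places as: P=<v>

P=0.3433

D^2_{-1,0}(1.6774,0.6379,4.1842) = e^{-i·-1·1.6774}·d^2_{-1,0}(0.6379)·e^{-i·0·4.1842}. Compute d first:
With c≡cos(β/2)=0.949565 and s≡sin(β/2)=0.313570, N=[1·6·2·2]^{1/2}=4.898979
The bounds max(0,m−m')=1 and min(l+m,l−m')=2 give 2 terms
  k=1: (−1)^0·4.8990/(2)·0.9496^3·0.3136^1 = +0.657634
  k=2: (−1)^1·4.8990/(2)·0.9496^1·0.3136^3 = -0.071714
d^2_{-1,0}(0.6379) = +0.657634 -0.071714 = +0.585920
|D^2_{-1,0}|² = |d^2_{-1,0}(β)|² = (+0.585920)² = 0.343302 (the z-rotation phases have unit modulus)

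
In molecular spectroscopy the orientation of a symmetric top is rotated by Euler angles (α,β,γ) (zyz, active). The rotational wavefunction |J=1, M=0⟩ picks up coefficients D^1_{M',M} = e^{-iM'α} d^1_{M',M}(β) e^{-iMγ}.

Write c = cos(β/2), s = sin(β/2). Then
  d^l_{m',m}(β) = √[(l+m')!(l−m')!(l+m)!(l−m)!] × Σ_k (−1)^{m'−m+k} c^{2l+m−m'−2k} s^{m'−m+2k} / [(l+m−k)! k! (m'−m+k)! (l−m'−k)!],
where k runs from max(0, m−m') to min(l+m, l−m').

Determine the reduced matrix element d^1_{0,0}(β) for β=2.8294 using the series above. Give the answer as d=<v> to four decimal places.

d=-0.9517

d^1_{0,0}(β=2.8294) via the finite sum:
c=cos(2.829400/2)=0.155463, s=sin(2.829400/2)=0.987842; N=√[1·1·1·1]=1.000000
k∈{0,1} keeps every argument non-negative
  k=0: (−1)^0·1.0000/(1)·0.1555^2·0.9878^0 = +0.024169
  k=1: (−1)^1·1.0000/(1)·0.1555^0·0.9878^2 = -0.975831
d^1_{0,0}(2.8294) = +0.024169 -0.975831 = -0.951662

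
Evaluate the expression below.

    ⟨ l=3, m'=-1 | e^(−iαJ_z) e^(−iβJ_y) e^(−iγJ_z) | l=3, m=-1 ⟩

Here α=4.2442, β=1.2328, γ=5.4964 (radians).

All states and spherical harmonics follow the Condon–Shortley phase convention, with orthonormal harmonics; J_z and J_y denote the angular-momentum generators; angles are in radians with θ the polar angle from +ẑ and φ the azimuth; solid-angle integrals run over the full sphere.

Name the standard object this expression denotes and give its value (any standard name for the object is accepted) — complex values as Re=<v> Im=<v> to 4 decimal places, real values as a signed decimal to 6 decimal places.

This is a Wigner D-matrix element — the rotation-matrix element ⟨l m'| R(α,β,γ) |l m⟩ in the angular-momentum basis.
D^3_{-1,-1}(4.2442,1.2328,5.4964) = e^{-i·-1·4.2442}·d^3_{-1,-1}(1.2328)·e^{-i·-1·5.4964}. Compute d first:
Half-angle: c=0.815965, s=0.578101. N=√(2·24·2·24)=48.000000
The bounds max(0,m−m')=0 and min(l+m,l−m')=2 give 3 terms
  k=0: (−1)^0·48.0000/(48)·0.8160^6·0.5781^0 = +0.295141
  k=1: (−1)^1·48.0000/(6)·0.8160^4·0.5781^2 = -1.185179
  k=2: (−1)^2·48.0000/(8)·0.8160^2·0.5781^4 = +0.446180
d^3_{-1,-1}(1.2328) = +0.295141 -1.185179 +0.446180 = -0.443858
D = (-0.451271-0.892387i)·(-0.443858)·(+0.706125-0.708087i) = +0.421906+0.137861i

Wigner D-matrix element, Re=0.4219 Im=0.1379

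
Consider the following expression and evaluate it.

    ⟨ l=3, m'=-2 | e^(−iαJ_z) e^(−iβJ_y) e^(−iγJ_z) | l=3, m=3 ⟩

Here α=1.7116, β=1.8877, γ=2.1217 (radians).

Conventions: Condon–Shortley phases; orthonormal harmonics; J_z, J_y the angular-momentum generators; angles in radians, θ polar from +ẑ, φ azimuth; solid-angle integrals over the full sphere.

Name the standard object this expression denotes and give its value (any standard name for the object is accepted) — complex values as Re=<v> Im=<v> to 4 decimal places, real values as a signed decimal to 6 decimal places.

This is a Wigner D-matrix element — the rotation-matrix element ⟨l m'| R(α,β,γ) |l m⟩ in the angular-momentum basis.
D^3_{-2,3}(1.7116,1.8877,2.1217) = e^{-i·-2·1.7116}·d^3_{-2,3}(1.8877)·e^{-i·3·2.1217}. Compute d first:
With c≡cos(β/2)=0.586675 and s≡sin(β/2)=0.809823, N=[1·120·720·1]^{1/2}=293.938769
k: max(0,(3)−(-2))=5 … min(3+(3),3−(-2))=5
  k=5: (−1)^0·293.9388/(120)·0.5867^1·0.8098^5 = +0.500522
d^3_{-2,3}(1.8877) = +0.500522
Phases: e^{-i·(-2)·1.7116}=-0.960610-0.277900i, e^{-i·(3)·2.1217}=+0.996647-0.081823i ⇒ D=-0.490575-0.099288i

Wigner D-matrix element, Re=-0.4906 Im=-0.0993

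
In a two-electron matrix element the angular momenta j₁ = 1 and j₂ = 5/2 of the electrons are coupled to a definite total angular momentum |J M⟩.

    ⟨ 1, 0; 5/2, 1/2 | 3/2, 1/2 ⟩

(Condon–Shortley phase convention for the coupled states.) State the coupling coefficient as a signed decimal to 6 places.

−√(2/5) ≈ -0.632456

j₁+j₂−J=2  J+j₁−j₂=0  J−j₁+j₂=3  j₁+j₂+J+1=6
(j₁±m₁, j₂±m₂, J±M) = (1,1,3,2,2,1)
P² = 8/5
sum k=1..1:
  [1] −1/2 = -1/2
S = -1/2
C² = P²·S² = 2/5 ; C = -0.632456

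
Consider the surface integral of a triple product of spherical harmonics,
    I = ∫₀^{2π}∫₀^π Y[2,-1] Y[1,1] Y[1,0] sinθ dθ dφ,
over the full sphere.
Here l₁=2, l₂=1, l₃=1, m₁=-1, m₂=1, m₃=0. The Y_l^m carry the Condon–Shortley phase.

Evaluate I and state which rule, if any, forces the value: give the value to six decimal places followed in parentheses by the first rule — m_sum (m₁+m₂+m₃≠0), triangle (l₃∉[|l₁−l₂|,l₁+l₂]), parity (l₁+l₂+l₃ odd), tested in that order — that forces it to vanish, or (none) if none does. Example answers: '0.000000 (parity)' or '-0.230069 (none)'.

m-sum 0 ✓  L=4 even ✓  1≤1≤3 ✓
Π(2lᵢ+1) = 5×3×3 = 45
triangle coeff Δ(2,1,1) = 1/30
Σ_t [1,1]: t=1:−1/1 = -1/1
(3j)²=2/15 [(2 1 1; 0 0 0)], sign=+1
Σ_t [2,2]: t=2:+1/2 = 1/2
(3j)²=1/10 [(2 1 1; -1 1 0)], sign=-1
⇒ 4πI² = 3/5
I = (-1)√(3/5/(4π)) = -0.21850969
No selection rule forces the value: the integral is nonzero (none).

-0.218510 (none)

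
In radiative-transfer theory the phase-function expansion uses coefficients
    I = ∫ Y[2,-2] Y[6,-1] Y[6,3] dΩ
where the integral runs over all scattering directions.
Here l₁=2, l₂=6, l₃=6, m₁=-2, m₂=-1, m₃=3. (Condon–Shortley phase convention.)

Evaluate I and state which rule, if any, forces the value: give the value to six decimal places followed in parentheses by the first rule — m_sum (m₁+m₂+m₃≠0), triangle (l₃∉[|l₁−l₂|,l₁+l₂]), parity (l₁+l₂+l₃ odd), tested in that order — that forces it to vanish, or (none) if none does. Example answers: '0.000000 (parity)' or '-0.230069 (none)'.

m-sum 0 ✓  L=14 even ✓  4≤6≤8 ✓
Π(2lᵢ+1) = 5×13×13 = 845
triangle coeff Δ(2,6,6) = 1/90090
Σ_t [0,2]: t=0:+1/69120 t=1:−1/14400 t=2:+1/69120 = -7/172800
(3j)²=14/715 [(2 6 6; 0 0 0)], sign=-1
Σ_t [2,2]: t=2:+1/120960 = 1/120960
(3j)²=24/1001 [(2 6 6; -2 -1 3)], sign=-1
⇒ 4πI² = 48/121
I = (+1)√(48/121/(4π)) = 0.17767364
No selection rule forces the value: the integral is nonzero (none).

0.177674 (none)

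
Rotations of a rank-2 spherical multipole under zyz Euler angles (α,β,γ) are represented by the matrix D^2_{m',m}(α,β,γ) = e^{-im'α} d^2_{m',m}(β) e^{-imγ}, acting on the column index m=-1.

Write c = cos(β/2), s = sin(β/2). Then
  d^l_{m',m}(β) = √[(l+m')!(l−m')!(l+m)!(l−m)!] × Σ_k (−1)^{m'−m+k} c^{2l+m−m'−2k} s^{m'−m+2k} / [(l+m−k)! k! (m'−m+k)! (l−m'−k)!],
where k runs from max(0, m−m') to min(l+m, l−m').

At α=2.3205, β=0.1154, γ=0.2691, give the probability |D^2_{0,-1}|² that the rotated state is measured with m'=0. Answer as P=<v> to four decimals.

P=0.0196

First d^2_{0,-1}(β=0.1154), then the phase factors e^{-i(0)α} and e^{-i(-1)γ}:
Half-angle: c=0.998336, s=0.057668. N=√(2·2·1·6)=4.898979
Admissible k: 0..1 (factorial args all ≥0)
  k=0: (−1)^1·4.8990/(2)·0.9983^3·0.0577^1 = -0.140553
  k=1: (−1)^2·4.8990/(2)·0.9983^1·0.0577^3 = +0.000469
d^2_{0,-1}(0.1154) = -0.140553 +0.000469 = -0.140084
|D^2_{0,-1}|² = |d^2_{0,-1}(β)|² = (-0.140084)² = 0.019624 (the z-rotation phases have unit modulus)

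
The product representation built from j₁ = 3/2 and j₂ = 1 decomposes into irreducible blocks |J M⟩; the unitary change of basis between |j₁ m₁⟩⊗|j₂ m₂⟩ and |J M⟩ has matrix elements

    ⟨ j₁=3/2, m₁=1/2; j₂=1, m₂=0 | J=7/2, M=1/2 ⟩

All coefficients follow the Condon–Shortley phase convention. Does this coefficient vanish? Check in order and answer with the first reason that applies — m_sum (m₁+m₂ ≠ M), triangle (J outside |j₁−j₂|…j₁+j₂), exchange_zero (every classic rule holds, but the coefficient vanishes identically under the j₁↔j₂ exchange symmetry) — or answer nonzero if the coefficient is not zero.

m-sum: m₁+m₂ = 1/2+0 = 1/2, M = 1/2  ✓
triangle: need |j₁−j₂| ≤ J ≤ j₁+j₂, i.e. J ∈ [1/2, 5/2]; J = 7/2 is outside ✗ ⇒ coefficient is 0

triangle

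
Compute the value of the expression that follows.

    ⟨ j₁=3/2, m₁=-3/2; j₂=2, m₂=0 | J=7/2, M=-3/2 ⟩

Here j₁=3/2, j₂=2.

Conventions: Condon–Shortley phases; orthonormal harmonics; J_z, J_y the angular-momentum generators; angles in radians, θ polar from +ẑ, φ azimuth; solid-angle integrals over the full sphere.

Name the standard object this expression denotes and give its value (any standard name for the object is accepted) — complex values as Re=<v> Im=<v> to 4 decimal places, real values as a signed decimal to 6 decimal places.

Clebsch–Gordan coefficient, +√(2/7) ≈ +0.534522

This is a Clebsch–Gordan (vector-coupling) coefficient.
j₁+j₂−J=0  J+j₁−j₂=3  J−j₁+j₂=4  j₁+j₂+J+1=8
(j₁±m₁, j₂±m₂, J±M) = (0,3,2,2,2,5)
P² = 1152/7
sum k=0..0:
  [0] +1/24 = 1/24
S = 1/24
C² = P²·S² = 2/7 ; C = +0.534522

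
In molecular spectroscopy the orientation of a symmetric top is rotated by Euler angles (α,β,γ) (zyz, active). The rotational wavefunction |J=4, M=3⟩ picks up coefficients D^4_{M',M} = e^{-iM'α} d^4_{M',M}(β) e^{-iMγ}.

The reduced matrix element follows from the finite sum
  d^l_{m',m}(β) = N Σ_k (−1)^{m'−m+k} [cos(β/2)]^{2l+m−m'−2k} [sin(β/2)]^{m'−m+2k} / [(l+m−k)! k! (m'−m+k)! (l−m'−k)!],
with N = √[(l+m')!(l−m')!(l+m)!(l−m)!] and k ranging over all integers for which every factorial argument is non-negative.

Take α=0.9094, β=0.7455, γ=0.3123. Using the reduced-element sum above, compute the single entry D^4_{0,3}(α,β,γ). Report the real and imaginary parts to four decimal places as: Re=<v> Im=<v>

First d^4_{0,3}(β=0.7455), then the phase factors e^{-i(0)α} and e^{-i(3)γ}:
c=cos(0.745500/2)=0.931329, s=sin(0.745500/2)=0.364178; N=√[24·24·5040·1]=1703.830978
The bounds max(0,m−m')=3 and min(l+m,l−m')=4 give 2 terms
  k=3: (−1)^0·1703.8310/(144)·0.9313^5·0.3642^3 = +0.400425
  k=4: (−1)^1·1703.8310/(144)·0.9313^3·0.3642^5 = -0.061227
d^4_{0,3}(0.7455) = +0.400425 -0.061227 = +0.339198
D = (+1.000000+0.000000i)·(+0.339198)·(+0.592289-0.805726i) = +0.200903-0.273301i

Re=0.2009 Im=-0.2733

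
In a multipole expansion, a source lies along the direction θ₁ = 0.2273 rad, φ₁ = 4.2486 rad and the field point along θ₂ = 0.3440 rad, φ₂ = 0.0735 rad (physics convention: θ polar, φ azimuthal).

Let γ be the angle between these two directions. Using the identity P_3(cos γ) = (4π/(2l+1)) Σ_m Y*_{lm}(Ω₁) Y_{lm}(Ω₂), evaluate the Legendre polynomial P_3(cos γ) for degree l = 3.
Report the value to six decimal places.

0.376380

Summing Y*_{l m}(θ₁,φ₁)·Y_{l m}(θ₂,φ₂) over m ∈ [−3, 3]; prefactor 4π/(2·3+1) = 1.795196:
  m=-3: Y*=(0.004698, 0.000852)  Y=(0.015617, -0.003500)  product (0.000076, -0.000003)
  m=-2: Y*=(-0.030326, 0.040459)  Y=(0.108251, -0.016029)  product (-0.002634, 0.004866)
  m=-1: Y*=(-0.122043, -0.244001)  Y=(0.372982, -0.027464)  product (-0.052221, -0.087656)
  m=+0: Y*=(0.634840, -0.000000)  Y=(0.502832, 0.000000)  product (0.319218, 0.000000)
  m=+1: Y*=(0.122043, -0.244001)  Y=(-0.372982, -0.027464)  product (-0.052221, 0.087656)
  m=+2: Y*=(-0.030326, -0.040459)  Y=(0.108251, 0.016029)  product (-0.002634, -0.004866)
  m=+3: Y*=(-0.004698, 0.000852)  Y=(-0.015617, -0.003500)  product (0.000076, 0.000003)
Total Σ_m = (0.209660, 0.000000). Multiply by 1.795196: (0.376380, 0.000000). P_3(cos γ) = 0.376380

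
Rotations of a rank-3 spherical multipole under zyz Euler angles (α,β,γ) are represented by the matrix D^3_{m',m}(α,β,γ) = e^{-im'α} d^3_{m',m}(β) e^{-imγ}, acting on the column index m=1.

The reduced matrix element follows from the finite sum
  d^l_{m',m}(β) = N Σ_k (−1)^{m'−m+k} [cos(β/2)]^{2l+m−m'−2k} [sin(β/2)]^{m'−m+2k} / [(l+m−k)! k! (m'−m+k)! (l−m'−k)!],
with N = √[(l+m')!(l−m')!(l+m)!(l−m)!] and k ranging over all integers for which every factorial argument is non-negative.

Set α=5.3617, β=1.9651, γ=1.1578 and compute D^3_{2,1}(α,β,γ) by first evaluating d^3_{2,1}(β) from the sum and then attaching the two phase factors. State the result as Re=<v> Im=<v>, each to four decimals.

D^3_{2,1}(5.3617,1.9651,1.1578) = e^{-i·2·5.3617}·d^3_{2,1}(1.9651)·e^{-i·1·1.1578}. Compute d first:
Half-angle: c=0.554903, s=0.831915. N=√(120·1·24·2)=75.894664
Admissible k: 0..1 (factorial args all ≥0)
  k=0: (−1)^1·75.8947/(24)·0.5549^5·0.8319^1 = -0.138409
  k=1: (−1)^2·75.8947/(12)·0.5549^3·0.8319^3 = +0.622183
d^3_{2,1}(1.9651) = -0.138409 +0.622183 = +0.483774
D = (-0.268826+0.963189i)·(+0.483774)·(+0.401356-0.915922i) = +0.374592+0.306135i

Re=0.3746 Im=0.3061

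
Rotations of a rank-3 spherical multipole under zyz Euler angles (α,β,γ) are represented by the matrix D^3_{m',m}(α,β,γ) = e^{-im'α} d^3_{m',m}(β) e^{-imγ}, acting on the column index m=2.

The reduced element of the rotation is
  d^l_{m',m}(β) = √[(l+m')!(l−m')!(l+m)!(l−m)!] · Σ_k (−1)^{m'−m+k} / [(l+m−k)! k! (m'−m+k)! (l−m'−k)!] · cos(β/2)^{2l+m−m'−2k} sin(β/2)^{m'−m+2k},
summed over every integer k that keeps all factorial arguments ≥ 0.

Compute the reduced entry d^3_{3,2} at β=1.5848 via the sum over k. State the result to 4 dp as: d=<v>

d^3_{3,2}(β=1.5848) via the finite sum:
With c≡cos(β/2)=0.702138 and s≡sin(β/2)=0.712040, N=[720·1·120·1]^{1/2}=293.938769
The bounds max(0,m−m')=0 and min(l+m,l−m')=0 give 1 term
  k=0: (−1)^1·293.9388/(120)·0.7021^5·0.7120^1 = -0.297642
d^3_{3,2}(1.5848) = -0.297642

d=-0.2976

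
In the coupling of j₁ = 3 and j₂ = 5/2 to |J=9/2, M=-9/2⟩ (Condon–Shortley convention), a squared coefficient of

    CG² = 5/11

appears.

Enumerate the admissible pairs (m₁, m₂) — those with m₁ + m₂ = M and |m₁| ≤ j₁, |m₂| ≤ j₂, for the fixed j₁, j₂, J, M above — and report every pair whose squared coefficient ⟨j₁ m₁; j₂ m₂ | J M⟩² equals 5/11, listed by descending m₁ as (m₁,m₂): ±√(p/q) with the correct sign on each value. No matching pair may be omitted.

(-2,-5/2): +√(5/11)

Admissible pairs with m₁+m₂ = M = -9/2: (-3,-3/2), (-2,-5/2)
  (m₁,m₂)=(-2,-5/2): CG² = 5/11, CG = +√(5/11)   ← matches the target
  (m₁,m₂)=(-3,-3/2): CG² = 6/11, CG = −√(6/11)
Pairs with CG² = 5/11: (-2,-5/2): +√(5/11)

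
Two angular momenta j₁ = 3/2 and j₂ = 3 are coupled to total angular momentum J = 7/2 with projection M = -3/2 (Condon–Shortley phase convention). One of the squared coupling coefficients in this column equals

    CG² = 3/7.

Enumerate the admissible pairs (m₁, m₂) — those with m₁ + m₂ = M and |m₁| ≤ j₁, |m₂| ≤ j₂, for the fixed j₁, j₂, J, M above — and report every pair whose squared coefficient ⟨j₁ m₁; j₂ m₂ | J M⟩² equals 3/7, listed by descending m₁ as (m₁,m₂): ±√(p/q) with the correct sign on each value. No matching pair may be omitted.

(1/2,-2): +√(3/7)

Admissible pairs with m₁+m₂ = M = -3/2: (-3/2,0), (-1/2,-1), (1/2,-2), (3/2,-3)
  (m₁,m₂)=(3/2,-3): CG² = 2/21, CG = +√(2/21)
  (m₁,m₂)=(1/2,-2): CG² = 3/7, CG = +√(3/7)   ← matches the target
  (m₁,m₂)=(-1/2,-1): CG² = 0/1, CG = 0
  (m₁,m₂)=(-3/2,0): CG² = 10/21, CG = −√(10/21)
Pairs with CG² = 3/7: (1/2,-2): +√(3/7)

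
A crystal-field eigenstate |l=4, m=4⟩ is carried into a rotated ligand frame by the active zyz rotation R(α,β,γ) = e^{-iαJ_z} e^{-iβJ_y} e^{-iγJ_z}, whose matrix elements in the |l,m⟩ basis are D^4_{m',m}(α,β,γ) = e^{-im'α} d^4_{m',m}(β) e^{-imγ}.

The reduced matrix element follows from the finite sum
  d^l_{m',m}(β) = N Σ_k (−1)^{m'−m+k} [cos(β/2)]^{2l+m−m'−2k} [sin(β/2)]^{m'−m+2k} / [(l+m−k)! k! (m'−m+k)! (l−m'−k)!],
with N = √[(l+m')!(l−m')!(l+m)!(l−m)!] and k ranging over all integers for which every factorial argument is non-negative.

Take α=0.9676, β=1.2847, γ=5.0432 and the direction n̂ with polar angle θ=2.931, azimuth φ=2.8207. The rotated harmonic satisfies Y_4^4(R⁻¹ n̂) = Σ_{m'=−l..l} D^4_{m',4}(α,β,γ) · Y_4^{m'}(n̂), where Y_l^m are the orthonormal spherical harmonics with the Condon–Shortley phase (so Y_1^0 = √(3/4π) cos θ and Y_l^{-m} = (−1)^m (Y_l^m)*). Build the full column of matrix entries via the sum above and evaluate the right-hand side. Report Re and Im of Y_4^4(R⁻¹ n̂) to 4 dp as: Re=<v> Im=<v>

Re=0.3132 Im=-0.1573

Need the full column D^4_{m',4} for m'=−4..4 at α=0.9676, β=1.2847, γ=5.0432.
cos(β/2)=0.800690, sin(β/2)=0.599079
d^4_{-4,4}: single k=8 term ⇒ +0.016591;  D = -0.013745+0.009292i
d^4_{-3,4}: single k=7 term ⇒ +0.062719;  D = -0.000549+0.062716i
d^4_{-2,4}: single k=6 term ⇒ +0.156824;  D = +0.128364+0.090090i
d^4_{-1,4}: single k=5 term ⇒ +0.296420;  D = +0.277870-0.103212i
d^4_{0,4}: single k=4 term ⇒ +0.442938;  D = +0.108534-0.429435i
d^4_{1,4}: single k=3 term ⇒ +0.529503;  D = -0.349165-0.398066i
d^4_{2,4}: single k=2 term ⇒ +0.500419;  D = -0.497006+0.058342i
d^4_{3,4}: single k=1 term ⇒ +0.357503;  D = -0.167096+0.316050i
d^4_{4,4}: single k=0 term ⇒ +0.168934;  D = +0.078198+0.149745i
Y_4^{m'}(θ=2.931,φ=2.8207) and Σ D·Y over m':
  (-0.0137+0.0093i)·(+0.0002+0.0008i)  (-0.0005+0.0627i)·(+0.0064+0.0092i)  (+0.1284+0.0901i)·(+0.0667+0.0498i)  (+0.2779-0.1032i)·(+0.3390+0.1127i)  (+0.1085-0.4294i)·(+0.6685+0.0000i)  (-0.3492-0.3981i)·(-0.3390+0.1127i)  (-0.4970+0.0583i)·(+0.0667-0.0498i)  (-0.1671+0.3160i)·(-0.0064+0.0092i)  (+0.0782+0.1497i)·(+0.0002-0.0008i)
Y_4^4(R⁻¹ n̂) = +0.313168-0.157265i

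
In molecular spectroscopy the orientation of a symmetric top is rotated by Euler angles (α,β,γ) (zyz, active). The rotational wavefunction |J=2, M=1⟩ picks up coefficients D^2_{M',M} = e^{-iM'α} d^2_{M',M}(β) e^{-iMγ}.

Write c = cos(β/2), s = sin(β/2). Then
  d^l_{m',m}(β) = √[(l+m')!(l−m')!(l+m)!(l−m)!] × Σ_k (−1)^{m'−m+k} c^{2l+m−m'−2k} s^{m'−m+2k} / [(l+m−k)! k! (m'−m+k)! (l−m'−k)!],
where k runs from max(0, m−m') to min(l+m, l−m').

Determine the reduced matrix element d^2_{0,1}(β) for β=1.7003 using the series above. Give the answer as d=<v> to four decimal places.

d=-0.1568

d^2_{0,1}(β=1.7003) via the finite sum:
Half-angle: c=0.659870, s=0.751379. N=√(2·2·6·1)=4.898979
Admissible k: 1..2 (factorial args all ≥0)
  k=1: (−1)^0·4.8990/(2)·0.6599^3·0.7514^1 = +0.528824
  k=2: (−1)^1·4.8990/(2)·0.6599^1·0.7514^3 = -0.685665
d^2_{0,1}(1.7003) = +0.528824 -0.685665 = -0.156842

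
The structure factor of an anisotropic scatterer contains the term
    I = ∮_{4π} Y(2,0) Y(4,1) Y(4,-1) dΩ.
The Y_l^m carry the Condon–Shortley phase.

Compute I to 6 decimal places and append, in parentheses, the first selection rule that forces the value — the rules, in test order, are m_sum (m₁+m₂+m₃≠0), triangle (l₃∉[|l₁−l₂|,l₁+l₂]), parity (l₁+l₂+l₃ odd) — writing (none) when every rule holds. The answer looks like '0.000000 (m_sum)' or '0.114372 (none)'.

-0.139264 (none)

Checks pass: Σm=0; 10 even; l₃=4∈[2,6].
(2·2+1)(2·4+1)(2·4+1) = 405
Δ: 2! 2! 6! / 11! → 1/13860
sum: t=0:+1/192 t=1:−1/36 t=2:+1/192 = -5/288
3j²(2 4 4; 0 0 0) = Δ·Π!·Σ² = 20/693  (sign -1)
sum: t=0:+1/480 t=1:−1/48 t=2:+1/144 = -17/1440
3j²(2 4 4; 0 1 -1) = Δ·Π!·Σ² = 289/13860  (sign +1)
combine: 4πI² = 405·20/693·289/13860 = 1445/5929
take √, sign -1: I = -0.13926381
No selection rule forces the value: the integral is nonzero (none).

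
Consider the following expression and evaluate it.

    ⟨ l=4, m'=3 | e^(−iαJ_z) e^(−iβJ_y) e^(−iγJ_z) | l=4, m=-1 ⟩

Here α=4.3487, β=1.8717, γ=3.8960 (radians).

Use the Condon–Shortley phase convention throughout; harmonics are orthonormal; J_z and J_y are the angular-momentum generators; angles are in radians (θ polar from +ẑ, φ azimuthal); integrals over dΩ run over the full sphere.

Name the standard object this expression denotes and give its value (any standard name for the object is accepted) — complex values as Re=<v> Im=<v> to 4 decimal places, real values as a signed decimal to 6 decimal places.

This is a Wigner D-matrix element — the rotation-matrix element ⟨l m'| R(α,β,γ) |l m⟩ in the angular-momentum basis.
Split into d^4_{3,-1}(β=1.8717) × two z-phases.
c=cos(1.871700/2)=0.593134, s=sin(1.871700/2)=0.805104; N=√[5040·1·6·120]=1904.940944
Admissible k: 0..1 (factorial args all ≥0)
  k=0: (−1)^4·1904.9409/(144)·0.5931^4·0.8051^4 = +0.687920
  k=1: (−1)^5·1904.9409/(240)·0.5931^2·0.8051^6 = -0.760478
d^4_{3,-1}(1.8717) = +0.687920 -0.760478 = -0.072558
D = (+0.887120-0.461539i)·(-0.072558)·(-0.728678-0.684857i) = +0.069838+0.019680i

Wigner D-matrix element, Re=0.0698 Im=0.0197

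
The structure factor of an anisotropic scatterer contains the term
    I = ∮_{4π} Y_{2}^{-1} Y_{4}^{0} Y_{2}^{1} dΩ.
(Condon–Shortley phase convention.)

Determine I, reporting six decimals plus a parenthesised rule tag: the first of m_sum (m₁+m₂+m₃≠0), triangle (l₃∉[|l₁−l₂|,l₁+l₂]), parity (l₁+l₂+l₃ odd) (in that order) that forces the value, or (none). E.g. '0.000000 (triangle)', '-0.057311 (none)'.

Checks pass: Σm=0; 8 even; l₃=2∈[2,6].
(2·2+1)(2·4+1)(2·2+1) = 225
Δ: 4! 0! 4! / 9! → 1/630
sum: t=2:+1/16 = 1/16
3j²(2 4 2; 0 0 0) = Δ·Π!·Σ² = 2/35  (sign +1)
sum: t=3:−1/36 = -1/36
3j²(2 4 2; -1 0 1) = Δ·Π!·Σ² = 8/315  (sign +1)
combine: 4πI² = 225·2/35·8/315 = 16/49
take √, sign +1: I = 0.16119702
No selection rule forces the value: the integral is nonzero (none).

0.161197 (none)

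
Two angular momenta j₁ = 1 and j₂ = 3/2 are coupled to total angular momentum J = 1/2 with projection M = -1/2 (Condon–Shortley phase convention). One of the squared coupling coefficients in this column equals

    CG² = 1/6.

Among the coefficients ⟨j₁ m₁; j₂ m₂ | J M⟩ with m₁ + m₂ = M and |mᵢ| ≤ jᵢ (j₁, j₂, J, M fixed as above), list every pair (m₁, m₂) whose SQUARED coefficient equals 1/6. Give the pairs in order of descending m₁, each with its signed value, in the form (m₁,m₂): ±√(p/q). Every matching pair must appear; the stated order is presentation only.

(-1,1/2): +√(1/6)

Admissible pairs with m₁+m₂ = M = -1/2: (-1,1/2), (0,-1/2), (1,-3/2)
  (m₁,m₂)=(1,-3/2): CG² = 1/2, CG = +√(1/2)
  (m₁,m₂)=(0,-1/2): CG² = 1/3, CG = −√(1/3)
  (m₁,m₂)=(-1,1/2): CG² = 1/6, CG = +√(1/6)   ← matches the target
Pairs with CG² = 1/6: (-1,1/2): +√(1/6)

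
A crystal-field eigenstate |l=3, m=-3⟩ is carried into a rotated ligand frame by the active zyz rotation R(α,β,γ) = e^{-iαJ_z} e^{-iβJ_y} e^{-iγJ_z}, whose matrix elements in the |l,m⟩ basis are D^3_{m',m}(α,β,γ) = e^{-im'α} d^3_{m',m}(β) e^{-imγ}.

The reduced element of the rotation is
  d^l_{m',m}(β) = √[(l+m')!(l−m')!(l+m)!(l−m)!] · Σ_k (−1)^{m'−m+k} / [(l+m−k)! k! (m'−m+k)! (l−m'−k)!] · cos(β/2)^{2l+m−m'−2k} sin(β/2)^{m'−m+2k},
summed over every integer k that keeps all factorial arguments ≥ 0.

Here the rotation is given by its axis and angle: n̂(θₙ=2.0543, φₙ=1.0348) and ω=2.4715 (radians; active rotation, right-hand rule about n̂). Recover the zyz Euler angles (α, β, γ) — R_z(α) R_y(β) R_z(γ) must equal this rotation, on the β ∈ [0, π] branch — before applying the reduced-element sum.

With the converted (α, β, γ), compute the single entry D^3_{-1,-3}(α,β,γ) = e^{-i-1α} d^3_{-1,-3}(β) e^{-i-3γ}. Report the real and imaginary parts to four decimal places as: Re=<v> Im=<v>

Re=-0.2149 Im=-0.1179

Axis–angle → zyz. n̂ = (sinθₙcosφₙ, sinθₙsinφₙ, cosθₙ) = (+0.452157, +0.761207, -0.464884), ω = 2.4715.
R = I cosω + sinω [n̂]ₓ + (1−cosω) n̂n̂ᵀ gives
  R = [-0.419080, +0.902666, +0.097806; +0.325225, +0.249814, -0.912042; -0.847703, -0.350410, -0.398262]
β = atan2(√(R₁₃²+R₂₃²), R₃₃) = 1.980418; α = atan2(R₂₃, R₁₃) mod 2π = 4.819219; γ = atan2(R₃₂, −R₃₁) mod 2π = 5.891211
D^3_{-1,-3}(4.8192,1.9804,5.8912) = e^{-i·-1·4.8192}·d^3_{-1,-3}(1.9804)·e^{-i·-3·5.8912}. Compute d first:
c=cos(1.980418/2)=0.548515, s=sin(1.980418/2)=0.836141; N=√[2·24·1·720]=185.903201
k: max(0,(-3)−(-1))=0 … min(3+(-3),3−(-1))=0
  k=0: (−1)^2·185.9032/(48)·0.5485^4·0.8361^2 = +0.245109
d^3_{-1,-3}(1.9804) = +0.245109
Attach z-rotation phases: D = e^{-i(-1)(4.8192)}·(+0.245109)·e^{-i(-3)(5.8912)} = -0.214903-0.117878i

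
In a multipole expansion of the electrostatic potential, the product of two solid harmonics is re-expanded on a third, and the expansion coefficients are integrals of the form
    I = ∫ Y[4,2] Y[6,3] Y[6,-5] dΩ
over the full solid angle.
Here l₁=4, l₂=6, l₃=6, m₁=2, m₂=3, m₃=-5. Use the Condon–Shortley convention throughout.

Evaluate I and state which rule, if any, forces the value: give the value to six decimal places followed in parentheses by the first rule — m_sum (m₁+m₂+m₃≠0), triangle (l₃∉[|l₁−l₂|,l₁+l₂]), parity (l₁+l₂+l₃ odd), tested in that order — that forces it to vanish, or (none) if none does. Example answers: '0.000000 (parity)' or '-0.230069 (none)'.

-0.147064 (none)

Checks pass: Σm=0; 16 even; l₃=6∈[2,10].
(2·4+1)(2·6+1)(2·6+1) = 1521
Δ: 4! 4! 8! / 17! → 1/15315300
sum: t=0:+1/829440 t=1:−1/25920 t=2:+1/9216 t=3:−1/25920 t=4:+1/829440 = 7/207360
3j²(4 6 6; 0 0 0) = Δ·Π!·Σ² = 28/2431  (sign +1)
sum: t=1:−1/1451520 t=2:+1/483840 = 1/725760
3j²(4 6 6; 2 3 -5) = Δ·Π!·Σ² = 24/1547  (sign -1)
combine: 4πI² = 1521·28/2431·24/1547 = 864/3179
take √, sign -1: I = -0.14706410
No selection rule forces the value: the integral is nonzero (none).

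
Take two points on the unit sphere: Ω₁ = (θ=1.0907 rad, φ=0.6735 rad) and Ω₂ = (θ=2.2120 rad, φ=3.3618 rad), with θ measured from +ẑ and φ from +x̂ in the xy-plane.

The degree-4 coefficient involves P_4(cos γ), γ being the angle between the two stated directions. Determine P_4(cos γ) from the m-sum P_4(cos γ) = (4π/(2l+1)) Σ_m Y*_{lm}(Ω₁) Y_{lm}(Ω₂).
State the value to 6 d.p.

Term-by-term m-sum for l=4 (normalisation 4π/9 = 1.396263):
  m=-4: (-0.246891, 0.118530) × (0.116171, -0.140765) = (-0.011997, 0.048523)  (running Σ = (-0.011997, 0.048523))
  m=-3: (-0.175344, 0.363265) × (0.304250, -0.236433) = (0.032539, 0.151981)  (running Σ = (0.020543, 0.200504))
  m=-2: (0.028807, 0.126564) × (0.292386, -0.137798) = (0.025863, 0.033036)  (running Σ = (0.046406, 0.233540))
  m=-1: (-0.228250, -0.182136) × (-0.109638, 0.024541) = (0.029495, 0.014367)  (running Σ = (0.075900, 0.247907))
  m=0: (-0.191143, -0.000000) × (-0.344147, 0.000000) = (0.065781, 0.000000)  (running Σ = (0.141682, 0.247907))
  m=1: (0.228250, -0.182136) × (0.109638, 0.024541) = (0.029495, -0.014367)  (running Σ = (0.171176, 0.233540))
  m=2: (0.028807, -0.126564) × (0.292386, 0.137798) = (0.025863, -0.033036)  (running Σ = (0.197039, 0.200504))
  m=3: (0.175344, 0.363265) × (-0.304250, -0.236433) = (0.032539, -0.151981)  (running Σ = (0.229579, 0.048523))
  m=4: (-0.246891, -0.118530) × (0.116171, 0.140765) = (-0.011997, -0.048523)  (running Σ = (0.217582, -0.000000))
Total Σ_m = (0.217582, -0.000000). Multiply by 1.396263: (0.303802, -0.000000). P_4(cos γ) = 0.303802

0.303802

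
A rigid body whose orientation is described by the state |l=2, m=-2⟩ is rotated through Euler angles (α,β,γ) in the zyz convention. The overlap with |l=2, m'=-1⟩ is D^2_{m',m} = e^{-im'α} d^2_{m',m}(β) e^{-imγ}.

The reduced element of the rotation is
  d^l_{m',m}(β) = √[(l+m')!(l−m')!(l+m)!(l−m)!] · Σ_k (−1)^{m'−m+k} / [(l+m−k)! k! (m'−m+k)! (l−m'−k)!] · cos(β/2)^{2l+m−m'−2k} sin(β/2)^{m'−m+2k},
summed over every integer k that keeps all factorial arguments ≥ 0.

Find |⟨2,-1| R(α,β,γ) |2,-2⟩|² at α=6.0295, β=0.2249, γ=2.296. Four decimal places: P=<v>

P=0.0485

Split into d^2_{-1,-2}(β=0.2249) × two z-phases.
c=cos(0.224900/2)=0.993684, s=sin(0.224900/2)=0.112213; N=√[1·6·1·24]=12.000000
The bounds max(0,m−m')=0 and min(l+m,l−m')=0 give 1 term
  k=0: (−1)^1·12.0000/(6)·0.9937^3·0.1122^1 = -0.220201
d^2_{-1,-2}(0.2249) = -0.220201
|D^2_{-1,-2}|² = |d^2_{-1,-2}(β)|² = (-0.220201)² = 0.048488 (the z-rotation phases have unit modulus)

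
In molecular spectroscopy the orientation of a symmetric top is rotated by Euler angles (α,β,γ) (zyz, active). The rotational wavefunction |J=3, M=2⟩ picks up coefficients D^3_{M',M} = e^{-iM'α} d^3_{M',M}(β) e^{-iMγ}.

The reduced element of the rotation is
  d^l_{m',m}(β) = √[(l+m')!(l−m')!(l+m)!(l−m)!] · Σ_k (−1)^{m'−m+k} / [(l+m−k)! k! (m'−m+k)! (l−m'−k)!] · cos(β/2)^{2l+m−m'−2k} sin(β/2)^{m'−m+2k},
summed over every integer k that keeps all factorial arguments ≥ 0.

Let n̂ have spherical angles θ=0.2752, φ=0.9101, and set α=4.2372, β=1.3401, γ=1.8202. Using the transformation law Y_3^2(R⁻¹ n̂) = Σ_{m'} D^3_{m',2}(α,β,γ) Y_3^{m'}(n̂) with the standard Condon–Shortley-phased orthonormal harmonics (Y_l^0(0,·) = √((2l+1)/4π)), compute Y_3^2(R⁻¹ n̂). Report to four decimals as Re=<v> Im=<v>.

Re=0.0337 Im=-0.0230

Need the full column D^3_{m',2} for m'=−3..3 at α=4.2372, β=1.3401, γ=1.8202.
cos(β/2)=0.783791, sin(β/2)=0.621025
d^3_{-3,2}: single k=5 term ⇒ +0.177346;  D = -0.166375+0.061407i
d^3_{-2,2}: k∈[4..5] ⇒ +0.456885 -0.057366 = +0.399519;  D = +0.048466-0.396568i
d^3_{-1,2}: k∈[3..4] ⇒ +0.729387 -0.228953 = +0.500434;  D = +0.413928+0.281243i
d^3_{0,2}: k∈[2..3] ⇒ +0.797222 -0.500493 = +0.296730;  D = -0.260574+0.141949i
d^3_{1,2}: k∈[1..2] ⇒ +0.580911 -0.729387 = -0.148476;  D = +0.003506+0.148434i
d^3_{2,2}: k∈[0..1] ⇒ +0.231846 -0.727761 = -0.495914;  D = -0.446205-0.216407i
d^3_{3,2}: single k=0 term ⇒ -0.449972;  D = +0.359833-0.270176i
Y_3^{m'}(θ=0.2752,φ=0.9101) and Σ D·Y over m':
  (-0.1664+0.0614i)·(-0.0077-0.0033i)  (+0.0485-0.3966i)·(-0.0179-0.0704i)  (+0.4139+0.2812i)·(+0.1957-0.2518i)  (-0.2606+0.1419i)·(+0.5857+0.0000i)  (+0.0035+0.1484i)·(-0.1957-0.2518i)  (-0.4462-0.2164i)·(-0.0179+0.0704i)  (+0.3598-0.2702i)·(+0.0077-0.0033i)
Y_3^2(R⁻¹ n̂) = +0.033663-0.022989i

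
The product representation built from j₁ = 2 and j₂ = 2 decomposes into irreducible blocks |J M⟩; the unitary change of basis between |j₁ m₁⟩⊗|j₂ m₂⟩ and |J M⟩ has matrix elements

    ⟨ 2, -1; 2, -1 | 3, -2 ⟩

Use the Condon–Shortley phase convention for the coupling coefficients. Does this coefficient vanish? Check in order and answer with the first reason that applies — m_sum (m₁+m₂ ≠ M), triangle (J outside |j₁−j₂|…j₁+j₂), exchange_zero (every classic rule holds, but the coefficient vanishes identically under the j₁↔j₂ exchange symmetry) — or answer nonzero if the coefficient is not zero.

m-sum: m₁+m₂ = -1+(-1) = -2, M = -2  ✓
triangle: |j₁−j₂| = 0 ≤ J = 3 ≤ j₁+j₂ = 4  ✓
exchange: j₁=j₂ and m₁=m₂, and (−1)^(j₁+j₂−J) = (−1)^1 = −1 forces ⟨j₁m₁;j₂m₂|JM⟩ = −⟨j₂m₂;j₁m₁|JM⟩ = −⟨j₁m₁;j₂m₂|JM⟩ ⇒ the coefficient vanishes identically
Racah sum check: Σ_k collapses to 0 ⇒ CG = 0

exchange_zero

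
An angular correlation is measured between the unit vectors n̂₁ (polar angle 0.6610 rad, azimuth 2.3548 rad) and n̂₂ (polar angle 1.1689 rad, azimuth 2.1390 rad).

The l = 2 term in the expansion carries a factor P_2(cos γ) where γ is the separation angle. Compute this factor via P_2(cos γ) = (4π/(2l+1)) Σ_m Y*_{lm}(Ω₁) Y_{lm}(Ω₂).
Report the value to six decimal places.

0.611111

Expand P_2 via completeness: Σ_{m} conj(Y_{2,m}) at Ω₁ times Y_{2,m} at Ω₂ —
  [-2]  conj(Y_{2,-2})(Ω₁) = -0.00041 - 0.14558j ; Y_{2,-2}(Ω₂) = -0.13769 + 0.29679j ; Δ = 0.04326 + 0.01992j
  [-1]  conj(Y_{2,-1})(Ω₁) = -0.26436 + 0.26510j ; Y_{2,-1}(Ω₂) = -0.14966 - 0.23441j ; Δ = 0.10171 + 0.02230j
  [+0]  conj(Y_{2,0})(Ω₁) = 0.27419 + 0.00000j ; Y_{2,0}(Ω₂) = -0.17062 + 0.00000j ; Δ = -0.04678 + 0.00000j
  [+1]  conj(Y_{2,1})(Ω₁) = 0.26436 + 0.26510j ; Y_{2,1}(Ω₂) = 0.14966 - 0.23441j ; Δ = 0.10171 - 0.02230j
  [+2]  conj(Y_{2,2})(Ω₁) = -0.00041 + 0.14558j ; Y_{2,2}(Ω₂) = -0.13769 - 0.29679j ; Δ = 0.04326 - 0.01992j
Σ over m = 0.24315 + 0.00000j; ×(4π/5) → 0.61111 + 0.00000j. Real part: 0.611111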